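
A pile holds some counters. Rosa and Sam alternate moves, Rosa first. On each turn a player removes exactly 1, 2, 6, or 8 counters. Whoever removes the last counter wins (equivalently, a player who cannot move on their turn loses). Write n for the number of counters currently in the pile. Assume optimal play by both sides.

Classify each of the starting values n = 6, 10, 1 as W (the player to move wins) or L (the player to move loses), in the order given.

Label each position W (a win for the player to move) or L (a loss). A position with no legal move is L; any other position is W exactly when some move reaches an L, and L when every move reaches a W.
n=0: no move → L
n=1: →0(L), so W
n=2: →0(L), so W
n=3: →2(W), 1(W) — all W, so L
n=4: →3(L), so W
n=5: →3(L), so W
n=6: →0(L), so W
n=7: →6(W), 5(W), 1(W) — all W, so L
n=8: →7(L), so W
n=9: →7(L), so W
n=10: →9(W), 8(W), 4(W), 2(W) — all W, so L

6: W, 10: L, 1: W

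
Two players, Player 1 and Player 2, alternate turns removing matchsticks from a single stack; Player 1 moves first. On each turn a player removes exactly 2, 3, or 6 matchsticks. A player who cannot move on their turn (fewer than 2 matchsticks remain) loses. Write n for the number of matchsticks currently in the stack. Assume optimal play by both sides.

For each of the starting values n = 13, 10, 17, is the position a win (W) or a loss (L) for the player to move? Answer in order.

Use the standard recursion: the mover loses at a terminal position; elsewhere, the mover wins exactly when some move hands the opponent an L position.
n=0: no move → L
n=1: no move → L
n=2: W (go to 0, an L position)
n=3: W (go to 1, an L position)
n=4: W (go to 1, an L position)
n=5: L (options 3(W), 2(W) are all W)
n=6: W (go to 0, an L position)
n=7: W (go to 5, an L position)
n=8: W (go to 5, an L position)
n=9: L (options 7(W), 6(W), 3(W) are all W)
n=10: L (options 8(W), 7(W), 4(W) are all W)
n=11: W (go to 9, an L position)
n=12: W (go to 10, an L position)
n=13: W (go to 10, an L position)
n=14: L (options 12(W), 11(W), 8(W) are all W)
n=15: W (go to 9, an L position)
n=16: W (go to 14, an L position)
n=17: W (go to 14, an L position)

13: W, 10: L, 17: W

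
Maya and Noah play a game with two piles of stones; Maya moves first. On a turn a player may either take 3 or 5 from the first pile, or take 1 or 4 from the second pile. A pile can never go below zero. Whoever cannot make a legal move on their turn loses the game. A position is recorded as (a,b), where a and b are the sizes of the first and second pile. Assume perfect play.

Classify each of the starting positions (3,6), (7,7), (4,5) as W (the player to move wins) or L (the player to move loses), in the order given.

(3,6): L, (7,7): W, (4,5): W

Build the W/L table. Terminal = L. A non-terminal position is W if it has a move to some L; otherwise it is L.
No move ever increases a pile, so every position that can arise here has a ≤ 7 and b ≤ 7; it is enough to label the cells with 0 ≤ a ≤ 7 and 0 ≤ b ≤ 7.
Every move lowers a or b (never raises either), so fill the grid row by row in increasing a, and left to right within a row: each cell's successors are then already labelled.
      b=0  b=1  b=2  b=3  b=4  b=5  b=6  b=7
a=0:    L    W    L    W    W    L    W    L
a=1:    L    W    L    W    W    L    W    L
a=2:    L    W    L    W    W    L    W    L
a=3:    W    L    W    L    W    W    L    W
a=4:    W    L    W    L    W    W    L    W
a=5:    W    L    W    L    W    W    L    W
a=6:    W    W    W    W    L    W    W    W
a=7:    W    W    W    W    L    W    W    W
Cells with no legal move (terminal, hence L): (0,0), (1,0), (2,0).
The remaining L cells, each justified by listing all of its moves:
(0,2): the only move is to (0,1)(W), a W ⇒ L
(0,5): moves to (0,4)(W), (0,1)(W); every one is W ⇒ L
(0,7): moves to (0,6)(W), (0,3)(W); every one is W ⇒ L
(1,2): the only move is to (1,1)(W), a W ⇒ L
(1,5): moves to (1,4)(W), (1,1)(W); every one is W ⇒ L
(1,7): moves to (1,6)(W), (1,3)(W); every one is W ⇒ L
(2,2): the only move is to (2,1)(W), a W ⇒ L
(2,5): moves to (2,4)(W), (2,1)(W); every one is W ⇒ L
(2,7): moves to (2,6)(W), (2,3)(W); every one is W ⇒ L
(3,1): moves to (0,1)(W), (3,0)(W); every one is W ⇒ L
(3,3): moves to (0,3)(W), (3,2)(W); every one is W ⇒ L
(3,6): moves to (0,6)(W), (3,5)(W), (3,2)(W); every one is W ⇒ L
(4,1): moves to (1,1)(W), (4,0)(W); every one is W ⇒ L
(4,3): moves to (1,3)(W), (4,2)(W); every one is W ⇒ L
(4,6): moves to (1,6)(W), (4,5)(W), (4,2)(W); every one is W ⇒ L
(5,1): moves to (2,1)(W), (0,1)(W), (5,0)(W); every one is W ⇒ L
(5,3): moves to (2,3)(W), (0,3)(W), (5,2)(W); every one is W ⇒ L
(5,6): moves to (2,6)(W), (0,6)(W), (5,5)(W), (5,2)(W); every one is W ⇒ L
(6,4): moves to (3,4)(W), (1,4)(W), (6,3)(W), (6,0)(W); every one is W ⇒ L
(7,4): moves to (4,4)(W), (2,4)(W), (7,3)(W), (7,0)(W); every one is W ⇒ L
Every other cell has at least one move into one of the L cells above, so it is W.
(3,6): one of the L cells justified above, so L
(7,7): the move to (2,7) reaches an L cell, so W
(4,5): the move to (1,5) reaches an L cell, so W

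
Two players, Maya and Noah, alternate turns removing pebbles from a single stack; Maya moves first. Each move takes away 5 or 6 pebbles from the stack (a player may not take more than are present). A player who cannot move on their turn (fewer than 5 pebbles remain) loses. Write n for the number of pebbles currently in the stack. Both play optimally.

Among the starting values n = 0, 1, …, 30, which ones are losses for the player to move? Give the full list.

0, 1, 2, 3, 4, 11, 12, 13, 14, 15, 22, 23, 24, 25, 26

Positions with no move are L. A position that does have a move is losing for the player to move precisely when every available move leads to a winning position for the opponent. Fill in the labels:
n=0: no move → L
n=1: no move → L
n=2: no move → L
n=3: no move → L
n=4: no move → L
n=5: reaches L-position 0 → W
n=6: reaches L-position 1 → W
n=7: reaches L-position 2 → W
n=8: reaches L-position 3 → W
n=9: reaches L-position 4 → W
n=10: reaches L-position 4 → W
n=11: only reaches 6(W), 5(W), all W → L
n=12: only reaches 7(W), 6(W), all W → L
n=13: only reaches 8(W), 7(W), all W → L
n=14: only reaches 9(W), 8(W), all W → L
n=15: only reaches 10(W), 9(W), all W → L
n=16: reaches L-position 11 → W
n=17: reaches L-position 12 → W
n=18: reaches L-position 13 → W
n=19: reaches L-position 14 → W
n=20: reaches L-position 15 → W
n=21: reaches L-position 15 → W
n=22: only reaches 17(W), 16(W), all W → L
n=23: only reaches 18(W), 17(W), all W → L
n=24: only reaches 19(W), 18(W), all W → L
n=25: only reaches 20(W), 19(W), all W → L
n=26: only reaches 21(W), 20(W), all W → L
n=27: reaches L-position 22 → W
n=28: reaches L-position 23 → W
n=29: reaches L-position 24 → W
n=30: reaches L-position 25 → W
Reading off the rows marked L gives the requested list; there are 15 such values of n.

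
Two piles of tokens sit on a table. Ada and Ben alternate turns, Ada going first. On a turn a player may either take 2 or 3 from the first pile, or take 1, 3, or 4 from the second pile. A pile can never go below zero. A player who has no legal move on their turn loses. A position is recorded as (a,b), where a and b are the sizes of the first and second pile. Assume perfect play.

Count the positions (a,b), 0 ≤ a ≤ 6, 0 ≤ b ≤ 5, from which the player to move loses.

13

Build the W/L table. Terminal = L. A non-terminal position is W if it has a move to some L; otherwise it is L.
Every move lowers a or b (never raises either), so fill the grid row by row in increasing a, and left to right within a row: each cell's successors are then already labelled.
      b=0  b=1  b=2  b=3  b=4  b=5
a=0:    L    W    L    W    W    W
a=1:    L    W    L    W    W    W
a=2:    W    L    W    L    W    W
a=3:    W    L    W    L    W    W
a=4:    W    W    W    W    L    W
a=5:    L    W    L    W    W    W
a=6:    L    W    L    W    W    W
Cells with no legal move (terminal, hence L): (0,0), (1,0).
The remaining L cells, each justified by listing all of its moves:
(0,2): →(0,1)(W) only, which is W, so L
(1,2): →(1,1)(W) only, which is W, so L
(2,1): →(0,1)(W), (2,0)(W) — all W, so L
(2,3): →(0,3)(W), (2,2)(W), (2,0)(W) — all W, so L
(3,1): →(1,1)(W), (0,1)(W), (3,0)(W) — all W, so L
(3,3): →(1,3)(W), (0,3)(W), (3,2)(W), (3,0)(W) — all W, so L
(4,4): →(2,4)(W), (1,4)(W), (4,3)(W), (4,1)(W), (4,0)(W) — all W, so L
(5,0): →(3,0)(W), (2,0)(W) — all W, so L
(5,2): →(3,2)(W), (2,2)(W), (5,1)(W) — all W, so L
(6,0): →(4,0)(W), (3,0)(W) — all W, so L
(6,2): →(4,2)(W), (3,2)(W), (6,1)(W) — all W, so L
Every other cell has at least one move into one of the L cells above, so it is W.
L cells per row: a=0: 2, a=1: 2, a=2: 2, a=3: 2, a=4: 1, a=5: 2, a=6: 2; total 13.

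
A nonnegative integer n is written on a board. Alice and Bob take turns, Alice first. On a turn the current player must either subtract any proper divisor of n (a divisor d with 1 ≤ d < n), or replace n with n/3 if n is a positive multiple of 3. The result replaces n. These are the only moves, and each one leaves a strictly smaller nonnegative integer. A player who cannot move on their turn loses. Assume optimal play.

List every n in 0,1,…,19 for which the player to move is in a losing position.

0, 1, 4, 7, 9, 11, 13, 15, 17, 19

Positions with no move are L. A position that does have a move is losing for the player to move precisely when every available move leads to a winning position for the opponent. Fill in the labels:
n=0: no move → L
n=1: no move → L
n=2: W (go to 1, an L position)
n=3: W (go to 1, an L position)
n=4: L (options 2(W), 3(W) are all W)
n=5: W (go to 4, an L position)
n=6: W (go to 4, an L position)
n=7: L (sole option 6(W) is W)
n=8: W (go to 4, an L position)
n=9: L (options 3(W), 6(W), 8(W) are all W)
n=10: W (go to 9, an L position)
n=11: L (sole option 10(W) is W)
n=12: W (go to 4, an L position)
n=13: L (sole option 12(W) is W)
n=14: W (go to 7, an L position)
n=15: L (options 5(W), 10(W), 12(W), 14(W) are all W)
n=16: W (go to 15, an L position)
n=17: L (sole option 16(W) is W)
n=18: W (go to 9, an L position)
n=19: L (sole option 18(W) is W)
The losing starting values of n are exactly the entries labelled L in this table (10 of them).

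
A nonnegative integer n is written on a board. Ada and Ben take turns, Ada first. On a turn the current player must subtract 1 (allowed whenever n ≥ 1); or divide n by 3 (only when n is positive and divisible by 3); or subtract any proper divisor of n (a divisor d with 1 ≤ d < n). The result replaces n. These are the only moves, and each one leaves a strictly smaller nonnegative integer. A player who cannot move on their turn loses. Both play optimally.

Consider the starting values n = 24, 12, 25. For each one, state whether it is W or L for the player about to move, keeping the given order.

Positions with no move are L. A position that does have a move is losing for the player to move precisely when every available move leads to a winning position for the opponent. Fill in the labels:
n=0: no move → L
n=1: W (go to 0, an L position)
n=2: L (sole option 1(W) is W)
n=3: W (go to 2, an L position)
n=4: W (go to 2, an L position)
n=5: L (sole option 4(W) is W)
n=6: W (go to 2, an L position)
n=7: L (sole option 6(W) is W)
n=8: W (go to 7, an L position)
n=9: L (options 3(W), 6(W), 8(W) are all W)
n=10: W (go to 5, an L position)
n=11: L (sole option 10(W) is W)
n=12: W (go to 9, an L position)
n=13: L (sole option 12(W) is W)
n=14: W (go to 7, an L position)
n=15: W (go to 5, an L position)
n=16: L (options 8(W), 12(W), 14(W), 15(W) are all W)
n=17: W (go to 16, an L position)
n=18: W (go to 9, an L position)
n=19: L (sole option 18(W) is W)
n=20: W (go to 16, an L position)
n=21: W (go to 7, an L position)
n=22: W (go to 11, an L position)
n=23: L (sole option 22(W) is W)
n=24: W (go to 16, an L position)
n=25: L (options 20(W), 24(W) are all W)

24: W, 12: W, 25: L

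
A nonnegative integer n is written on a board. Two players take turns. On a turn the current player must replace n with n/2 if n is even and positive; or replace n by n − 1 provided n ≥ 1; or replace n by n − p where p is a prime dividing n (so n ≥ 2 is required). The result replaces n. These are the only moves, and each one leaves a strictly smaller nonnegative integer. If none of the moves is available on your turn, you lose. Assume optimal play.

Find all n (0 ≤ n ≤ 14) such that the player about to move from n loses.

0, 4, 9, 14

Label each position W (a win for the player to move) or L (a loss). A position with no legal move is L; any other position is W exactly when some move reaches an L, and L when every move reaches a W.
n=0: no move → L
n=1: W (go to 0, an L position)
n=2: W (go to 0, an L position)
n=3: W (go to 0, an L position)
n=4: L (options 2(W), 3(W) are all W)
n=5: W (go to 0, an L position)
n=6: W (go to 4, an L position)
n=7: W (go to 0, an L position)
n=8: W (go to 4, an L position)
n=9: L (options 6(W), 8(W) are all W)
n=10: W (go to 9, an L position)
n=11: W (go to 0, an L position)
n=12: W (go to 9, an L position)
n=13: W (go to 0, an L position)
n=14: L (options 7(W), 12(W), 13(W) are all W)
The losing starting values of n are exactly the entries labelled L in this table (4 of them).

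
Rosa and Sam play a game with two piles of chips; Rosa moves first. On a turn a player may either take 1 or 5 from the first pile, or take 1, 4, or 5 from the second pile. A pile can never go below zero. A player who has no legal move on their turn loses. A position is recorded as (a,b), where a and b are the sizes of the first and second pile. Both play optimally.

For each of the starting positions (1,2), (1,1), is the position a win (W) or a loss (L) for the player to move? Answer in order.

Work bottom-up. With no move the player to move loses. Otherwise the position is W if at least one move leads to an L position for the opponent, and L if every move leads to a W.
No move ever increases a pile, so every position that can arise here has a ≤ 1 and b ≤ 2; it is enough to label the cells with 0 ≤ a ≤ 1 and 0 ≤ b ≤ 2.
Every move lowers a or b (never raises either), so fill the grid row by row in increasing a, and left to right within a row: each cell's successors are then already labelled.
      b=0  b=1  b=2
a=0:    L    W    L
a=1:    W    L    W
Cells with no legal move (terminal, hence L): (0,0).
The remaining L cells, each justified by listing all of its moves:
(0,2): the only move is to (0,1)(W), a W ⇒ L
(1,1): moves to (0,1)(W), (1,0)(W); every one is W ⇒ L
Every other cell has at least one move into one of the L cells above, so it is W.
(1,2): the move to (0,2) reaches an L cell, so W
(1,1): one of the L cells justified above, so L

(1,2): W, (1,1): L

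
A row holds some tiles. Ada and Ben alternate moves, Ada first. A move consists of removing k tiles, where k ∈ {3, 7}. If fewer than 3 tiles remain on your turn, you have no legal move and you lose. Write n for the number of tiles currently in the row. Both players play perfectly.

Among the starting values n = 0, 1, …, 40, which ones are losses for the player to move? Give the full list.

Work bottom-up. With no move the player to move loses. Otherwise the position is W if at least one move leads to an L position for the opponent, and L if every move leads to a W.
n=0: no move → L
n=1: no move → L
n=2: no move → L
n=3: W (go to 0, an L position)
n=4: W (go to 1, an L position)
n=5: W (go to 2, an L position)
n=6: L (sole option 3(W) is W)
n=7: W (go to 0, an L position)
n=8: W (go to 1, an L position)
n=9: W (go to 6, an L position)
n=10: L (options 7(W), 3(W) are all W)
n=11: L (options 8(W), 4(W) are all W)
n=12: L (options 9(W), 5(W) are all W)
n=13: W (go to 10, an L position)
n=14: W (go to 11, an L position)
n=15: W (go to 12, an L position)
n=16: L (options 13(W), 9(W) are all W)
n=17: W (go to 10, an L position)
n=18: W (go to 11, an L position)
n=19: W (go to 16, an L position)
n=20: L (options 17(W), 13(W) are all W)
n=21: L (options 18(W), 14(W) are all W)
n=22: L (options 19(W), 15(W) are all W)
n=23: W (go to 20, an L position)
n=24: W (go to 21, an L position)
n=25: W (go to 22, an L position)
n=26: L (options 23(W), 19(W) are all W)
n=27: W (go to 20, an L position)
n=28: W (go to 21, an L position)
n=29: W (go to 26, an L position)
n=30: L (options 27(W), 23(W) are all W)
n=31: L (options 28(W), 24(W) are all W)
n=32: L (options 29(W), 25(W) are all W)
n=33: W (go to 30, an L position)
n=34: W (go to 31, an L position)
n=35: W (go to 32, an L position)
n=36: L (options 33(W), 29(W) are all W)
n=37: W (go to 30, an L position)
n=38: W (go to 31, an L position)
n=39: W (go to 36, an L position)
n=40: L (options 37(W), 33(W) are all W)
The losing starting values of n are exactly the entries labelled L in this table (17 of them).

0, 1, 2, 6, 10, 11, 12, 16, 20, 21, 22, 26, 30, 31, 32, 36, 40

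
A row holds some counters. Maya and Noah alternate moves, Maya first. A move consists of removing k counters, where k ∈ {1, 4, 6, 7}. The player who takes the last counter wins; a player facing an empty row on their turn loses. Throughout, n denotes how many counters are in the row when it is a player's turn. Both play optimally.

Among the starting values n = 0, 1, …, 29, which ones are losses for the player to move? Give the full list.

Build the W/L table. Terminal = L. A non-terminal position is W if it has a move to some L; otherwise it is L.
n=0: no move → L
n=1: W (go to 0, an L position)
n=2: L (sole option 1(W) is W)
n=3: W (go to 2, an L position)
n=4: W (go to 0, an L position)
n=5: L (options 4(W), 1(W) are all W)
n=6: W (go to 5, an L position)
n=7: W (go to 0, an L position)
n=8: W (go to 2, an L position)
n=9: W (go to 5, an L position)
n=10: L (options 9(W), 6(W), 4(W), 3(W) are all W)
n=11: W (go to 10, an L position)
n=12: W (go to 5, an L position)
n=13: L (options 12(W), 9(W), 7(W), 6(W) are all W)
n=14: W (go to 13, an L position)
n=15: L (options 14(W), 11(W), 9(W), 8(W) are all W)
n=16: W (go to 15, an L position)
n=17: W (go to 13, an L position)
n=18: L (options 17(W), 14(W), 12(W), 11(W) are all W)
n=19: W (go to 18, an L position)
n=20: W (go to 13, an L position)
n=21: W (go to 15, an L position)
n=22: W (go to 18, an L position)
n=23: L (options 22(W), 19(W), 17(W), 16(W) are all W)
n=24: W (go to 23, an L position)
n=25: W (go to 18, an L position)
n=26: L (options 25(W), 22(W), 20(W), 19(W) are all W)
n=27: W (go to 26, an L position)
n=28: L (options 27(W), 24(W), 22(W), 21(W) are all W)
n=29: W (go to 28, an L position)
The losing starting values of n are exactly the entries labelled L in this table (10 of them).

0, 2, 5, 10, 13, 15, 18, 23, 26, 28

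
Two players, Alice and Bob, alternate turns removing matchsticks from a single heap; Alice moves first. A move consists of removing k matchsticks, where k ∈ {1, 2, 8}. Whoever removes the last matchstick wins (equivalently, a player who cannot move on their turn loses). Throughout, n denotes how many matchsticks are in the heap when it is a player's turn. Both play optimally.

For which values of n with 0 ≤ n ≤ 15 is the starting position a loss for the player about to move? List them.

0, 3, 6, 9, 12, 15

Use the standard recursion: the mover loses at a terminal position; elsewhere, the mover wins exactly when some move hands the opponent an L position.
n=0: no move → L
n=1: →0(L), so W
n=2: →0(L), so W
n=3: →2(W), 1(W) — all W, so L
n=4: →3(L), so W
n=5: →3(L), so W
n=6: →5(W), 4(W) — all W, so L
n=7: →6(L), so W
n=8: →6(L), so W
n=9: →8(W), 7(W), 1(W) — all W, so L
n=10: →9(L), so W
n=11: →9(L), so W
n=12: →11(W), 10(W), 4(W) — all W, so L
n=13: →12(L), so W
n=14: →12(L), so W
n=15: →14(W), 13(W), 7(W) — all W, so L
Reading off the rows marked L gives the requested list; there are 6 such values of n.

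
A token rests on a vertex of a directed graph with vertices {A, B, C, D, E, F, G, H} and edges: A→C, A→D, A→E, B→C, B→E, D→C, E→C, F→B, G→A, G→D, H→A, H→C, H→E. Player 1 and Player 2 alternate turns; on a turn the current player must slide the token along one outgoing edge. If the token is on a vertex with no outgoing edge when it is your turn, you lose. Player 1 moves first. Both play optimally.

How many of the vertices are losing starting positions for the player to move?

Use the standard recursion: the mover loses at a terminal position; elsewhere, the mover wins exactly when some move hands the opponent an L position.
Every edge goes from a vertex to one that appears earlier in the order C, E, D, A, H, B, G, F, so processing vertices in that order labels each vertex after all of its successors.
C: no outgoing edge → L
E: W (go to C, an L position)
D: W (go to C, an L position)
A: W (go to C, an L position)
H: W (go to C, an L position)
B: W (go to C, an L position)
G: L (options A(W), D(W) are all W)
F: L (sole option B(W) is W)
The L vertices are C, F, G; that is 3 in all.

3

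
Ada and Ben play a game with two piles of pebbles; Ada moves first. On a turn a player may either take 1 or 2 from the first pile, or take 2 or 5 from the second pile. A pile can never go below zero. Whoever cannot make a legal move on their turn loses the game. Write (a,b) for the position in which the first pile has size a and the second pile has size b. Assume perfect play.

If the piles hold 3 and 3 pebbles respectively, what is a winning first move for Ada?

Classify positions by backward induction: terminal positions (no move available) are L. From any other position, the mover wins iff some move reaches an L.
No move ever increases a pile, so every position that can arise here has a ≤ 3 and b ≤ 3; it is enough to label the cells with 0 ≤ a ≤ 3 and 0 ≤ b ≤ 3.
Every move lowers a or b (never raises either), so fill the grid row by row in increasing a, and left to right within a row: each cell's successors are then already labelled.
      b=0  b=1  b=2  b=3
a=0:    L    L    W    W
a=1:    W    W    L    L
a=2:    W    W    W    W
a=3:    L    L    W    W
Cells with no legal move (terminal, hence L): (0,0), (0,1).
The remaining L cells, each justified by listing all of its moves:
(1,2): only reaches (0,2)(W), (1,0)(W), all W → L
(1,3): only reaches (0,3)(W), (1,1)(W), all W → L
(3,0): only reaches (2,0)(W), (1,0)(W), all W → L
(3,1): only reaches (2,1)(W), (1,1)(W), all W → L
Every other cell has at least one move into one of the L cells above, so it is W.
From (3,3), the L positions reachable in one move are: (1,3), (3,1). Any move reaching one of these is winning.

Move to (1,3).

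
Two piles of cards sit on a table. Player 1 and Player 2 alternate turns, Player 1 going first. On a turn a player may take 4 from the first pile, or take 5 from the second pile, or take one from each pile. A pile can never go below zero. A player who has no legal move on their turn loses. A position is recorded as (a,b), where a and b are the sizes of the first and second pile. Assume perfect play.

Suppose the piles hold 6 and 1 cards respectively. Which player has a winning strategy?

Build the W/L table. Terminal = L. A non-terminal position is W if it has a move to some L; otherwise it is L.
No move ever increases a pile, so every position that can arise here has a ≤ 6 and b ≤ 1; it is enough to label the cells with 0 ≤ a ≤ 6 and 0 ≤ b ≤ 1.
Every move lowers a or b (never raises either), so fill the grid row by row in increasing a, and left to right within a row: each cell's successors are then already labelled.
      b=0  b=1
a=0:    L    L
a=1:    L    W
a=2:    L    W
a=3:    L    W
a=4:    W    W
a=5:    W    L
a=6:    W    L
Cells with no legal move (terminal, hence L): (0,0), (0,1), (1,0), (2,0), (3,0).
The remaining L cells, each justified by listing all of its moves:
(5,1): only reaches (1,1)(W), (4,0)(W), all W → L
(6,1): only reaches (2,1)(W), (5,0)(W), all W → L
Every other cell has at least one move into one of the L cells above, so it is W.
Every move from (6,1) reaches a W position, so the mover loses.

Player 2 wins.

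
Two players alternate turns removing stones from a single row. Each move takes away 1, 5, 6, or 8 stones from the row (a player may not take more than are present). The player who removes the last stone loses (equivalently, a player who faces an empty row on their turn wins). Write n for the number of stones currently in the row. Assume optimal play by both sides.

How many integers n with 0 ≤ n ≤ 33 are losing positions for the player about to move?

Classify positions by backward induction: terminal positions (no move available) are W. From any other position, the mover wins iff some move reaches an L.
n=0: no move; the opponent has just taken the last stone and therefore loses → W
n=1: only reaches 0(W), which is W → L
n=2: reaches L-position 1 → W
n=3: only reaches 2(W), which is W → L
n=4: reaches L-position 3 → W
n=5: only reaches 4(W), 0(W), all W → L
n=6: reaches L-position 5 → W
n=7: reaches L-position 1 → W
n=8: reaches L-position 3 → W
n=9: reaches L-position 3 → W
n=10: reaches L-position 5 → W
n=11: reaches L-position 5 → W
n=12: only reaches 11(W), 7(W), 6(W), 4(W), all W → L
n=13: reaches L-position 12 → W
n=14: only reaches 13(W), 9(W), 8(W), 6(W), all W → L
n=15: reaches L-position 14 → W
n=16: only reaches 15(W), 11(W), 10(W), 8(W), all W → L
n=17: reaches L-position 16 → W
n=18: reaches L-position 12 → W
n=19: reaches L-position 14 → W
n=20: reaches L-position 14 → W
n=21: reaches L-position 16 → W
n=22: reaches L-position 16 → W
n=23: only reaches 22(W), 18(W), 17(W), 15(W), all W → L
n=24: reaches L-position 23 → W
n=25: only reaches 24(W), 20(W), 19(W), 17(W), all W → L
n=26: reaches L-position 25 → W
n=27: only reaches 26(W), 22(W), 21(W), 19(W), all W → L
n=28: reaches L-position 27 → W
n=29: reaches L-position 23 → W
n=30: reaches L-position 25 → W
n=31: reaches L-position 25 → W
n=32: reaches L-position 27 → W
n=33: reaches L-position 27 → W
L entries with 0 ≤ n ≤ 33: n = 1, 3, 5, 12, 14, 16, 23, 25, 27; that makes 9.

9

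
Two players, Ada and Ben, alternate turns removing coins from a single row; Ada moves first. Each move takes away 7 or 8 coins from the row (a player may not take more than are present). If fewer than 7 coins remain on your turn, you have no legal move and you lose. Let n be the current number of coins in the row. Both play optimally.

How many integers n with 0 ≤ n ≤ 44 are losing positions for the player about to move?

21

Compute win/loss labels from the base case upward. A position with no move is L. Any other position is W if it can reach an L in one move, else L.
n=0: no move → L
n=1: no move → L
n=2: no move → L
n=3: no move → L
n=4: no move → L
n=5: no move → L
n=6: no move → L
n=7: →0(L), so W
n=8: →1(L), so W
n=9: →2(L), so W
n=10: →3(L), so W
n=11: →4(L), so W
n=12: →5(L), so W
n=13: →6(L), so W
n=14: →6(L), so W
n=15: →8(W), 7(W) — all W, so L
n=16: →9(W), 8(W) — all W, so L
n=17: →10(W), 9(W) — all W, so L
n=18: →11(W), 10(W) — all W, so L
n=19: →12(W), 11(W) — all W, so L
n=20: →13(W), 12(W) — all W, so L
n=21: →14(W), 13(W) — all W, so L
n=22: →15(L), so W
n=23: →16(L), so W
n=24: →17(L), so W
n=25: →18(L), so W
n=26: →19(L), so W
n=27: →20(L), so W
n=28: →21(L), so W
n=29: →21(L), so W
n=30: →23(W), 22(W) — all W, so L
n=31: →24(W), 23(W) — all W, so L
n=32: →25(W), 24(W) — all W, so L
n=33: →26(W), 25(W) — all W, so L
n=34: →27(W), 26(W) — all W, so L
n=35: →28(W), 27(W) — all W, so L
n=36: →29(W), 28(W) — all W, so L
n=37: →30(L), so W
n=38: →31(L), so W
n=39: →32(L), so W
n=40: →33(L), so W
n=41: →34(L), so W
n=42: →35(L), so W
n=43: →36(L), so W
n=44: →36(L), so W
L entries with 0 ≤ n ≤ 44: n = 0, 1, 2, 3, 4, 5, 6, 15, 16, 17, 18, 19, 20, 21, 30, 31, 32, 33, 34, 35, 36; that makes 21.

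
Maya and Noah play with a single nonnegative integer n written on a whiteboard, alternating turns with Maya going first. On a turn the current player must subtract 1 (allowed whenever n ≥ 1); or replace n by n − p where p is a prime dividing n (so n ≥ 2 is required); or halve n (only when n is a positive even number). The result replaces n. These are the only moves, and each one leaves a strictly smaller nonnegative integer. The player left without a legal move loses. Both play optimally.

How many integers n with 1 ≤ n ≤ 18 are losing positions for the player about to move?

3

Label each position W (a win for the player to move) or L (a loss). A position with no legal move is L; any other position is W exactly when some move reaches an L, and L when every move reaches a W.
n=0: no move → L
n=1: can move to 0, which is L ⇒ W
n=2: can move to 0, which is L ⇒ W
n=3: can move to 0, which is L ⇒ W
n=4: moves to 2(W), 3(W); every one is W ⇒ L
n=5: can move to 0, which is L ⇒ W
n=6: can move to 4, which is L ⇒ W
n=7: can move to 0, which is L ⇒ W
n=8: can move to 4, which is L ⇒ W
n=9: moves to 6(W), 8(W); every one is W ⇒ L
n=10: can move to 9, which is L ⇒ W
n=11: can move to 0, which is L ⇒ W
n=12: can move to 9, which is L ⇒ W
n=13: can move to 0, which is L ⇒ W
n=14: moves to 7(W), 12(W), 13(W); every one is W ⇒ L
n=15: can move to 14, which is L ⇒ W
n=16: can move to 14, which is L ⇒ W
n=17: can move to 0, which is L ⇒ W
n=18: can move to 9, which is L ⇒ W
L entries with 1 ≤ n ≤ 18 (n=0 is outside the asked range and is not counted): n = 4, 9, 14; that makes 3.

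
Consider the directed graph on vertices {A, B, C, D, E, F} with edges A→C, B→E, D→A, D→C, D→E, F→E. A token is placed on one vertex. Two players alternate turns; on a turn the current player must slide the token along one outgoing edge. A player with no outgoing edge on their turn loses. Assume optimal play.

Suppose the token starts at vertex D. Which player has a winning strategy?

The first player wins.

Use the standard recursion: the mover loses at a terminal position; elsewhere, the mover wins exactly when some move hands the opponent an L position.
Every edge goes from a vertex to one that appears earlier in the order C, E, A, D, F, B, so processing vertices in that order labels each vertex after all of its successors.
C: no outgoing edge → L
E: no outgoing edge → L
A: W (go to C, an L position)
D: W (go to E, an L position)
F: W (go to E, an L position)
B: W (go to E, an L position)
The starting position D is W: the player to move should move to E, handing over an L position.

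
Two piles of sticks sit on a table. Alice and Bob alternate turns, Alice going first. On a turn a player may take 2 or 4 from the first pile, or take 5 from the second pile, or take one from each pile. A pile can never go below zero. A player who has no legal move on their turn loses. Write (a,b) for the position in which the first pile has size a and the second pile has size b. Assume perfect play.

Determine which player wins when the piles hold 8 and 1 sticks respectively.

Build the W/L table. Terminal = L. A non-terminal position is W if it has a move to some L; otherwise it is L.
No move ever increases a pile, so every position that can arise here has a ≤ 8 and b ≤ 1; it is enough to label the cells with 0 ≤ a ≤ 8 and 0 ≤ b ≤ 1.
Every move lowers a or b (never raises either), so fill the grid row by row in increasing a, and left to right within a row: each cell's successors are then already labelled.
      b=0  b=1
a=0:    L    L
a=1:    L    W
a=2:    W    W
a=3:    W    L
a=4:    W    W
a=5:    W    W
a=6:    L    L
a=7:    L    W
a=8:    W    W
Cells with no legal move (terminal, hence L): (0,0), (0,1), (1,0).
The remaining L cells, each justified by listing all of its moves:
(3,1): moves to (1,1)(W), (2,0)(W); every one is W ⇒ L
(6,0): moves to (4,0)(W), (2,0)(W); every one is W ⇒ L
(6,1): moves to (4,1)(W), (2,1)(W), (5,0)(W); every one is W ⇒ L
(7,0): moves to (5,0)(W), (3,0)(W); every one is W ⇒ L
Every other cell has at least one move into one of the L cells above, so it is W.
The starting position (8,1) is W: Alice should move to (6,1), handing over an L position.

Alice wins.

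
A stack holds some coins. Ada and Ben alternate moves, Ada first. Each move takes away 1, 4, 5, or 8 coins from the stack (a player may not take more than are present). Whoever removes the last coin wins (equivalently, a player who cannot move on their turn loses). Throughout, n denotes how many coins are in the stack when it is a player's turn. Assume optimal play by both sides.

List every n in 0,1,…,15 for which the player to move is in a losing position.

0, 2, 9, 11

Work bottom-up. With no move the player to move loses. Otherwise the position is W if at least one move leads to an L position for the opponent, and L if every move leads to a W.
n=0: no move → L
n=1: →0(L), so W
n=2: →1(W) only, which is W, so L
n=3: →2(L), so W
n=4: →0(L), so W
n=5: →0(L), so W
n=6: →2(L), so W
n=7: →2(L), so W
n=8: →0(L), so W
n=9: →8(W), 5(W), 4(W), 1(W) — all W, so L
n=10: →9(L), so W
n=11: →10(W), 7(W), 6(W), 3(W) — all W, so L
n=12: →11(L), so W
n=13: →9(L), so W
n=14: →9(L), so W
n=15: →11(L), so W
Reading off the rows marked L gives the requested list; there are 4 such values of n.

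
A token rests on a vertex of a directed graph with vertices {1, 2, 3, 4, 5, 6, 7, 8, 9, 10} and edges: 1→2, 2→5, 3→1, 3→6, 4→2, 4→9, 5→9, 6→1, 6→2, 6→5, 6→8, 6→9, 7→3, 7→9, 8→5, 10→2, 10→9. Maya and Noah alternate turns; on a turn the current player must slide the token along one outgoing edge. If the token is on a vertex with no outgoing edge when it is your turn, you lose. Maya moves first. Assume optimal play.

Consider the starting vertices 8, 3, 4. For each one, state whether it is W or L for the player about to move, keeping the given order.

8: L, 3: L, 4: W

Classify positions by backward induction: terminal positions (no move available) are L. From any other position, the mover wins iff some move reaches an L.
Every edge goes from a vertex to one that appears earlier in the order 9, 5, 8, 2, 1, 6, 3, 7, 10, 4, so processing vertices in that order labels each vertex after all of its successors.
9: no outgoing edge → L
5: can move to 9, which is L ⇒ W
8: the only move is to 5(W), a W ⇒ L
2: the only move is to 5(W), a W ⇒ L
1: can move to 2, which is L ⇒ W
6: can move to 2, which is L ⇒ W
3: moves to 6(W), 1(W); every one is W ⇒ L
7: can move to 3, which is L ⇒ W
10: can move to 2, which is L ⇒ W
4: can move to 2, which is L ⇒ W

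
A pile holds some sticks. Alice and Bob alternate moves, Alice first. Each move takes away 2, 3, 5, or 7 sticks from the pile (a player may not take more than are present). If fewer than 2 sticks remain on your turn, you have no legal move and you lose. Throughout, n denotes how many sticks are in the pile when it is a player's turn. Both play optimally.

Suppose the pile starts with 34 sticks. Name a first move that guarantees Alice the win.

Positions with no move are L. A position that does have a move is losing for the player to move precisely when every available move leads to a winning position for the opponent. Fill in the labels:
n=0: no move → L
n=1: no move → L
n=2: reaches L-position 0 → W
n=3: reaches L-position 1 → W
n=4: reaches L-position 1 → W
n=5: reaches L-position 0 → W
n=6: reaches L-position 1 → W
n=7: reaches L-position 0 → W
n=8: reaches L-position 1 → W
n=9: only reaches 7(W), 6(W), 4(W), 2(W), all W → L
n=10: only reaches 8(W), 7(W), 5(W), 3(W), all W → L
n=11: reaches L-position 9 → W
n=12: reaches L-position 10 → W
n=13: reaches L-position 10 → W
n=14: reaches L-position 9 → W
n=15: reaches L-position 10 → W
n=16: reaches L-position 9 → W
n=17: reaches L-position 10 → W
n=18: only reaches 16(W), 15(W), 13(W), 11(W), all W → L
n=19: only reaches 17(W), 16(W), 14(W), 12(W), all W → L
n=20: reaches L-position 18 → W
n=21: reaches L-position 19 → W
n=22: reaches L-position 19 → W
n=23: reaches L-position 18 → W
n=24: reaches L-position 19 → W
n=25: reaches L-position 18 → W
n=26: reaches L-position 19 → W
n=27: only reaches 25(W), 24(W), 22(W), 20(W), all W → L
n=28: only reaches 26(W), 25(W), 23(W), 21(W), all W → L
n=29: reaches L-position 27 → W
n=30: reaches L-position 28 → W
n=31: reaches L-position 28 → W
n=32: reaches L-position 27 → W
n=33: reaches L-position 28 → W
n=34: reaches L-position 27 → W
From 34, the L positions reachable in one move are: 27.

Remove 7, leaving 27.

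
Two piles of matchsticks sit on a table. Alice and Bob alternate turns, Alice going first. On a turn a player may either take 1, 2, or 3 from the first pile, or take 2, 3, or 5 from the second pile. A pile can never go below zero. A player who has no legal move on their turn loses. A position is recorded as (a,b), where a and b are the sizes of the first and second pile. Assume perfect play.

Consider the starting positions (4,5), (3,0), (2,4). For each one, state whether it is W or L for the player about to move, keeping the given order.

Label each position W (a win for the player to move) or L (a loss). A position with no legal move is L; any other position is W exactly when some move reaches an L, and L when every move reaches a W.
No move ever increases a pile, so every position that can arise here has a ≤ 4 and b ≤ 5; it is enough to label the cells with 0 ≤ a ≤ 4 and 0 ≤ b ≤ 5.
Every move lowers a or b (never raises either), so fill the grid row by row in increasing a, and left to right within a row: each cell's successors are then already labelled.
      b=0  b=1  b=2  b=3  b=4  b=5
a=0:    L    L    W    W    W    W
a=1:    W    W    L    L    W    W
a=2:    W    W    W    W    L    L
a=3:    W    W    W    W    W    W
a=4:    L    L    W    W    W    W
Cells with no legal move (terminal, hence L): (0,0), (0,1).
The remaining L cells, each justified by listing all of its moves:
(1,2): moves to (0,2)(W), (1,0)(W); every one is W ⇒ L
(1,3): moves to (0,3)(W), (1,1)(W), (1,0)(W); every one is W ⇒ L
(2,4): moves to (1,4)(W), (0,4)(W), (2,2)(W), (2,1)(W); every one is W ⇒ L
(2,5): moves to (1,5)(W), (0,5)(W), (2,3)(W), (2,2)(W), (2,0)(W); every one is W ⇒ L
(4,0): moves to (3,0)(W), (2,0)(W), (1,0)(W); every one is W ⇒ L
(4,1): moves to (3,1)(W), (2,1)(W), (1,1)(W); every one is W ⇒ L
Every other cell has at least one move into one of the L cells above, so it is W.
(4,5): the move to (2,5) reaches an L cell, so W
(3,0): the move to (0,0) reaches an L cell, so W
(2,4): one of the L cells justified above, so L

(4,5): W, (3,0): W, (2,4): L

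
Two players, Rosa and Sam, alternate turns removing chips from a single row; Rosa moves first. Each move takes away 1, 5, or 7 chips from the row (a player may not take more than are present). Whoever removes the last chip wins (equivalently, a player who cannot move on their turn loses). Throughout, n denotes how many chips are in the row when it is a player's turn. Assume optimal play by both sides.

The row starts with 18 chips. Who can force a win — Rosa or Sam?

Work bottom-up. With no move the player to move loses. Otherwise the position is W if at least one move leads to an L position for the opponent, and L if every move leads to a W.
n=0: no move → L
n=1: reaches L-position 0 → W
n=2: only reaches 1(W), which is W → L
n=3: reaches L-position 2 → W
n=4: only reaches 3(W), which is W → L
n=5: reaches L-position 4 → W
n=6: only reaches 5(W), 1(W), all W → L
n=7: reaches L-position 6 → W
n=8: only reaches 7(W), 3(W), 1(W), all W → L
n=9: reaches L-position 8 → W
n=10: only reaches 9(W), 5(W), 3(W), all W → L
n=11: reaches L-position 10 → W
n=12: only reaches 11(W), 7(W), 5(W), all W → L
n=13: reaches L-position 12 → W
n=14: only reaches 13(W), 9(W), 7(W), all W → L
n=15: reaches L-position 14 → W
n=16: only reaches 15(W), 11(W), 9(W), all W → L
n=17: reaches L-position 16 → W
n=18: only reaches 17(W), 13(W), 11(W), all W → L
Every move from 18 reaches a W position, so the mover loses.

Sam wins.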